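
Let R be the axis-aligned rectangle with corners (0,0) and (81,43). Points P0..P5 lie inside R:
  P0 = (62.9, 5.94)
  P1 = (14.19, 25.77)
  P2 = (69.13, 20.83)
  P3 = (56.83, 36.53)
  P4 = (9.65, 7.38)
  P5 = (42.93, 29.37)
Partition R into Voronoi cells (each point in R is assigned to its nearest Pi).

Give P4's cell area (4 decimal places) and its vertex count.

Area of P4's cell: 524.0975 (5 vertices)

1. box [0,81]×[0,43]: [(0, 0) (81, 0) (81, 43) (0, 43)]
2. ⊥bis P4·P0 via (36.275,6.66): [(0, 0) (36.0949, 0) (37.2577, 43) (0, 43)]  |A|=1577.0812
3. ⊥bis P4·P1 via (11.92,16.575): [(0, 19.5177) (0, 0) (36.0949, 0) (36.3798, 10.5365)]  |A|=545.1832
4. ⊥bis P4·P2 via (39.39,14.105): [(0, 19.5177) (0, 0) (36.0949, 0) (36.3798, 10.5365)]  |A|=545.1832
5. ⊥bis P4·P3 via (33.24,21.955): [(0, 19.5177) (0, 0) (36.0949, 0) (36.3798, 10.5365)]  |A|=545.1832
6. ⊥bis P4·P5 via (26.29,18.375): [(30.5122, 11.9851) (0, 19.5177) (0, 0) (36.0949, 0) (36.1868, 3.3971)]  |A|=524.0975
7. canonical 5-gon: [(30.5122, 11.9851) (0, 19.5177) (0, 0) (36.0949, 0) (36.1868, 3.3971)]
8. shoelace: 524.0975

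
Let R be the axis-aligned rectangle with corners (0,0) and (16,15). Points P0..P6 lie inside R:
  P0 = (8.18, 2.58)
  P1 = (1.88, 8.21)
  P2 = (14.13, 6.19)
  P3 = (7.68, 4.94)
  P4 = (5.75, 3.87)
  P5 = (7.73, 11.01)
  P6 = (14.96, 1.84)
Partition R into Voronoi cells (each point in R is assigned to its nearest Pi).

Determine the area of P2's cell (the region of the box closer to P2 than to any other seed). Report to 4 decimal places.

Area of P2's cell: 41.4639

1. box [0,16]×[0,15]: [(0, 0) (16, 0) (16, 15) (0, 15)]
2. ⊥bis P2·P0 via (11.155,4.385): [(13.8155, 0) (16, 0) (16, 15) (4.7146, 15)]  |A|=101.0241
3. ⊥bis P2·P1 via (8.005,7.2): [(8.3132, 9.0689) (13.8155, 0) (16, 0) (16, 15) (9.2912, 15)]  |A|=87.4521
4. ⊥bis P2·P3 via (10.905,5.565): [(9.1925, 14.4015) (11.1237, 4.4366) (13.8155, 0) (16, 0) (16, 15) (9.2912, 15)]  |A|=77.9218
5. ⊥bis P2·P4 via (9.94,5.03): [(9.1925, 14.4015) (11.1237, 4.4366) (13.8155, 0) (16, 0) (16, 15) (9.2912, 15)]  |A|=77.9218
6. ⊥bis P2·P5 via (10.93,8.6): [(10.4423, 7.9525) (11.1237, 4.4366) (13.8155, 0) (16, 0) (16, 15) (15.75, 15)]  |A|=54.4702
7. ⊥bis P2·P6 via (14.545,4.015): [(10.4423, 7.9525) (11.1237, 4.4366) (11.7079, 3.4737) (16, 4.2926) (16, 15) (15.75, 15)]  |A|=41.4639
8. canonical 6-gon: [(10.4423, 7.9525) (11.1237, 4.4366) (11.7079, 3.4737) (16, 4.2926) (16, 15) (15.75, 15)]
9. shoelace: 41.4639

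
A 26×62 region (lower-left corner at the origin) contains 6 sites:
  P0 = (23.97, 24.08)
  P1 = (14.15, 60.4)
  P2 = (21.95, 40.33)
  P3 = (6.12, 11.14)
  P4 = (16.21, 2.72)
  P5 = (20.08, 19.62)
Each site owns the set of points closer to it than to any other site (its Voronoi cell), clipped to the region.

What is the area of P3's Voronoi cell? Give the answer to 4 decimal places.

1. box [0,26]×[0,62]: [(0, 0) (26, 0) (26, 62) (0, 62)]
2. ⊥bis P3·P0 via (15.045,17.61): [(0, 38.3637) (0, 0) (26, 0) (26, 2.4982)]  |A|=531.205
3. ⊥bis P3·P1 via (10.135,35.77): [(0.7741, 37.296) (0, 37.4221) (0, 0) (26, 0) (26, 2.4982)]  |A|=530.8406
4. ⊥bis P3·P2 via (14.035,25.735): [(5.9936, 30.0959) (0, 33.3463) (0, 0) (26, 0) (26, 2.4982)]  |A|=516.1689
5. ⊥bis P3·P4 via (11.165,6.93): [(17.3844, 14.3829) (5.9936, 30.0959) (0, 33.3463) (0, 0) (5.382, 0)]  |A|=357.1334
6. ⊥bis P3·P5 via (13.1,15.38): [(15.2554, 11.8317) (3.2604, 31.5781) (0, 33.3463) (0, 0) (5.382, 0)]  |A|=307.7814
7. canonical 5-gon: [(15.2554, 11.8317) (3.2604, 31.5781) (0, 33.3463) (0, 0) (5.382, 0)]
8. shoelace: 307.7814

Area of P3's cell: 307.7814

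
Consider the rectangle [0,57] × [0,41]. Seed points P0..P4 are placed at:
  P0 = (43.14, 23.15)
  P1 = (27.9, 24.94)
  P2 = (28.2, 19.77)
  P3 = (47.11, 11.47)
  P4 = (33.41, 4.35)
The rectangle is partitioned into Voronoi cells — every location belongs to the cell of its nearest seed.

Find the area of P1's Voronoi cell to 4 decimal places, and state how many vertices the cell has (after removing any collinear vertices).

Area of P1's cell: 700.2684 (4 vertices)

1. box [0,57]×[0,41]: [(0, 0) (57, 0) (57, 41) (0, 41)]
2. ⊥bis P1·P0 via (35.52,24.045): [(0, 0) (32.6958, 0) (37.5114, 41) (0, 41)]  |A|=1439.2486
3. ⊥bis P1·P2 via (28.05,22.355): [(0, 20.7273) (35.3714, 22.7798) (37.5114, 41) (0, 41)]  |A|=700.2684
4. ⊥bis P1·P3 via (37.505,18.205): [(0, 20.7273) (35.3714, 22.7798) (37.5114, 41) (0, 41)]  |A|=700.2684
5. ⊥bis P1·P4 via (30.655,14.645): [(0, 20.7273) (35.3714, 22.7798) (37.5114, 41) (0, 41)]  |A|=700.2684
6. canonical 4-gon: [(0, 20.7273) (35.3714, 22.7798) (37.5114, 41) (0, 41)]
7. shoelace: 700.2684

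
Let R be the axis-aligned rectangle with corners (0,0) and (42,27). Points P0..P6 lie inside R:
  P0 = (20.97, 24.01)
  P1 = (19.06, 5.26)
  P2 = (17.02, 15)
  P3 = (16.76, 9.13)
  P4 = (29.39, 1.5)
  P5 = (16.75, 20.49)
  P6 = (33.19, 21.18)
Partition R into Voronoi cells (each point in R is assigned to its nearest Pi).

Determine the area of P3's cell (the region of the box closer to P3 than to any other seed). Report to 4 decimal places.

1. box [0,42]×[0,27]: [(0, 0) (42, 0) (42, 27) (0, 27)]
2. ⊥bis P3·P0 via (18.865,16.57): [(0, 21.9075) (0, 0) (42, 0) (42, 10.0244)]  |A|=670.5697
3. ⊥bis P3·P1 via (17.91,7.195): [(28.9049, 13.7294) (0, 21.9075) (0, 0) (5.8036, 0)]  |A|=356.4566
4. ⊥bis P3·P2 via (16.89,12.065): [(25.4652, 11.6852) (0, 12.8131) (0, 0) (5.8036, 0)]  |A|=197.0525
5. ⊥bis P3·P4 via (23.075,5.315): [(25.4652, 11.6852) (0, 12.8131) (0, 0) (5.8036, 0)]  |A|=197.0525
6. ⊥bis P3·P5 via (16.755,14.81): [(25.4652, 11.6852) (0, 12.8131) (0, 0) (5.8036, 0)]  |A|=197.0525
7. ⊥bis P3·P6 via (24.975,15.155): [(25.4652, 11.6852) (0, 12.8131) (0, 0) (5.8036, 0)]  |A|=197.0525
8. canonical 4-gon: [(25.4652, 11.6852) (0, 12.8131) (0, 0) (5.8036, 0)]
9. shoelace: 197.0525

Area of P3's cell: 197.0525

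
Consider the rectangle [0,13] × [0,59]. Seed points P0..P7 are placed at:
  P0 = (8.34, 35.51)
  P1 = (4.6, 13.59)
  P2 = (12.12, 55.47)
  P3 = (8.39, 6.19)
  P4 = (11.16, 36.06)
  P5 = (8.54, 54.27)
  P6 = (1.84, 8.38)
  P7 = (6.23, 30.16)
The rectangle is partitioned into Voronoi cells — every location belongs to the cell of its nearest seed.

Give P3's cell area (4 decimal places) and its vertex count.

1. box [0,13]×[0,59]: [(0, 0) (13, 0) (13, 59) (0, 59)]
2. ⊥bis P3·P0 via (8.365,20.85): [(0, 20.8357) (0, 0) (13, 0) (13, 20.8579)]  |A|=271.0087
3. ⊥bis P3·P1 via (6.495,9.89): [(0, 6.5635) (0, 0) (13, 0) (13, 13.2216)]  |A|=128.6033
4. ⊥bis P3·P2 via (10.255,30.83): [(0, 6.5635) (0, 0) (13, 0) (13, 13.2216)]  |A|=128.6033
5. ⊥bis P3·P4 via (9.775,21.125): [(0, 6.5635) (0, 0) (13, 0) (13, 13.2216)]  |A|=128.6033
6. ⊥bis P3·P5 via (8.465,30.23): [(0, 6.5635) (0, 0) (13, 0) (13, 13.2216)]  |A|=128.6033
7. ⊥bis P3·P6 via (5.115,7.285): [(5.8808, 9.5754) (2.6793, 0) (13, 0) (13, 13.2216)]  |A|=96.4764
8. ⊥bis P3·P7 via (7.31,18.175): [(5.8808, 9.5754) (2.6793, 0) (13, 0) (13, 13.2216)]  |A|=96.4764
9. canonical 4-gon: [(5.8808, 9.5754) (2.6793, 0) (13, 0) (13, 13.2216)]
10. shoelace: 96.4764

Area of P3's cell: 96.4764 (4 vertices)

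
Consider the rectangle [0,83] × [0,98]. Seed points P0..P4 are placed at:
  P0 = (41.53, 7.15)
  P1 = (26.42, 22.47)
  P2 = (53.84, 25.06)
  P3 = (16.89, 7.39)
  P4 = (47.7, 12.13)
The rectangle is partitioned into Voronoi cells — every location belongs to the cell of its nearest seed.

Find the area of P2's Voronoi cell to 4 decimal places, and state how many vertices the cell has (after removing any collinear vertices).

1. box [0,83]×[0,98]: [(0, 0) (83, 0) (83, 98) (0, 98)]
2. ⊥bis P2·P0 via (47.685,16.105): [(0, 48.8801) (71.1164, 0) (83, 0) (83, 98) (0, 98)]  |A|=6395.911
3. ⊥bis P2·P1 via (40.13,23.765): [(40.3792, 21.1264) (71.1164, 0) (83, 0) (83, 98) (33.118, 98)]  |A|=4131.2497
4. ⊥bis P2·P3 via (35.365,16.225): [(40.3792, 21.1264) (71.1164, 0) (83, 0) (83, 98) (33.118, 98)]  |A|=4131.2497
5. ⊥bis P2·P4 via (50.77,18.595): [(40.1416, 23.642) (83, 3.2901) (83, 98) (33.118, 98)]  |A|=3884.1177
6. canonical 4-gon: [(40.1416, 23.642) (83, 3.2901) (83, 98) (33.118, 98)]
7. shoelace: 3884.1177

Area of P2's cell: 3884.1177 (4 vertices)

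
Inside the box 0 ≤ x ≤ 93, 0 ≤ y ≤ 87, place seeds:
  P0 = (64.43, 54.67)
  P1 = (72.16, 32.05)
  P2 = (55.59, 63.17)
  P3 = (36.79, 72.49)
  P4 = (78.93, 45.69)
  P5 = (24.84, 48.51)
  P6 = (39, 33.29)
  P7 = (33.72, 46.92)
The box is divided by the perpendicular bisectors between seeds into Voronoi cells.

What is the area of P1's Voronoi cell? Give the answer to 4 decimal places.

Area of P1's cell: 1440.1344

1. box [0,93]×[0,87]: [(0, 0) (93, 0) (93, 87) (0, 87)]
2. ⊥bis P1·P0 via (68.295,43.36): [(0, 20.0213) (0, 0) (93, 0) (93, 51.8025)]  |A|=3339.8095
3. ⊥bis P1·P2 via (63.875,47.61): [(33.6716, 31.528) (0, 13.5994) (0, 0) (93, 0) (93, 51.8025)]  |A|=3231.6916
4. ⊥bis P1·P3 via (54.475,52.27): [(33.6716, 31.528) (26.2289, 27.5652) (0, 4.6246) (0, 0) (93, 0) (93, 51.8025)]  |A|=3113.9912
5. ⊥bis P1·P4 via (75.545,38.87): [(67.2312, 42.9964) (33.6716, 31.528) (26.2289, 27.5652) (0, 4.6246) (0, 0) (93, 0) (93, 30.2065)]  |A|=2835.7388
6. ⊥bis P1·P5 via (48.5,40.28): [(67.2312, 42.9964) (47.0454, 36.0983) (34.4888, 0) (93, 0) (93, 30.2065)]  |A|=1968.1064
7. ⊥bis P1·P6 via (55.58,32.67): [(67.2312, 42.9964) (55.8203, 39.097) (54.3583, 0) (93, 0) (93, 30.2065)]  |A|=1440.1344
8. ⊥bis P1·P7 via (52.94,39.485): [(67.2312, 42.9964) (55.8203, 39.097) (54.3583, 0) (93, 0) (93, 30.2065)]  |A|=1440.1344
9. canonical 5-gon: [(67.2312, 42.9964) (55.8203, 39.097) (54.3583, 0) (93, 0) (93, 30.2065)]
10. shoelace: 1440.1344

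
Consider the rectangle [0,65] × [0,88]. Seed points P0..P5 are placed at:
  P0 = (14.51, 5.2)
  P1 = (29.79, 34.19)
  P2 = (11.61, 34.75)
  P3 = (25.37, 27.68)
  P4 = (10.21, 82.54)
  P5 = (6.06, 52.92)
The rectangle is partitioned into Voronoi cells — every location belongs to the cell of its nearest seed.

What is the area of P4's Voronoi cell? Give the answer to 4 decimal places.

Area of P4's cell: 1279.7509

1. box [0,65]×[0,88]: [(0, 0) (65, 0) (65, 88) (0, 88)]
2. ⊥bis P4·P0 via (12.36,43.87): [(0, 43.1828) (65, 46.7967) (65, 88) (0, 88)]  |A|=2795.6658
3. ⊥bis P4·P1 via (20,58.365): [(0, 50.2657) (65, 76.5884) (65, 88) (0, 88)]  |A|=1597.2419
4. ⊥bis P4·P2 via (10.91,58.645): [(0, 58.3254) (21.4542, 58.9539) (65, 76.5884) (65, 88) (0, 88)]  |A|=1510.7851
5. ⊥bis P4·P3 via (17.79,55.11): [(0, 58.3254) (21.4542, 58.9539) (65, 76.5884) (65, 88) (0, 88)]  |A|=1510.7851
6. ⊥bis P4·P5 via (8.135,67.73): [(0, 68.8698) (34.1314, 64.0877) (65, 76.5884) (65, 88) (0, 88)]  |A|=1279.7509
7. canonical 5-gon: [(0, 68.8698) (34.1314, 64.0877) (65, 76.5884) (65, 88) (0, 88)]
8. shoelace: 1279.7509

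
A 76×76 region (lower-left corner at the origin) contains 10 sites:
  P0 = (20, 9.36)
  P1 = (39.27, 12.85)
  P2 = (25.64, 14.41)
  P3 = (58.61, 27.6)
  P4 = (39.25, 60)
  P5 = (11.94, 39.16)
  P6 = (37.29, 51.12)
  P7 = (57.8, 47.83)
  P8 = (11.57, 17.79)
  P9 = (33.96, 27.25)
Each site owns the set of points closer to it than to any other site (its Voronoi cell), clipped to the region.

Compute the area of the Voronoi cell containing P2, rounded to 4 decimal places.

Area of P2's cell: 182.8880

1. box [0,76]×[0,76]: [(0, 0) (76, 0) (76, 76) (0, 76)]
2. ⊥bis P2·P0 via (22.82,11.885): [(0, 37.3711) (33.4617, 0) (76, 0) (76, 76) (0, 76)]  |A|=5150.7495
3. ⊥bis P2·P1 via (32.455,13.63): [(0, 37.3711) (31.1859, 2.5417) (39.5935, 76) (0, 76)]  |A|=2056.5729
4. ⊥bis P2·P3 via (42.125,21.005): [(0, 37.3711) (31.1859, 2.5417) (35.2624, 38.1589) (20.1237, 76) (0, 76)]  |A|=1688.1933
5. ⊥bis P2·P4 via (32.445,37.205): [(0, 46.8908) (0, 37.3711) (31.1859, 2.5417) (35.0638, 36.4232)]  |A|=762.7434
6. ⊥bis P2·P5 via (18.79,26.785): [(12.5643, 23.3389) (31.1859, 2.5417) (34.9868, 35.7505)]  |A|=348.7237
7. ⊥bis P2·P6 via (31.465,32.765): [(30.2753, 33.1425) (12.5643, 23.3389) (31.1859, 2.5417) (34.5336, 31.7912)]  |A|=339.9876
8. ⊥bis P2·P7 via (41.72,31.12): [(30.2753, 33.1425) (12.5643, 23.3389) (31.1859, 2.5417) (34.5336, 31.7912)]  |A|=339.9876
9. ⊥bis P2·P8 via (18.605,16.1): [(30.2753, 33.1425) (21.5371, 28.3056) (18.6983, 16.4883) (31.1859, 2.5417) (34.5336, 31.7912)]  |A|=294.0201
10. ⊥bis P2·P9 via (29.8,20.83): [(21.0961, 26.4699) (18.6983, 16.4883) (31.1859, 2.5417) (33.0389, 18.7313)]  |A|=182.888
11. canonical 4-gon: [(21.0961, 26.4699) (18.6983, 16.4883) (31.1859, 2.5417) (33.0389, 18.7313)]
12. shoelace: 182.888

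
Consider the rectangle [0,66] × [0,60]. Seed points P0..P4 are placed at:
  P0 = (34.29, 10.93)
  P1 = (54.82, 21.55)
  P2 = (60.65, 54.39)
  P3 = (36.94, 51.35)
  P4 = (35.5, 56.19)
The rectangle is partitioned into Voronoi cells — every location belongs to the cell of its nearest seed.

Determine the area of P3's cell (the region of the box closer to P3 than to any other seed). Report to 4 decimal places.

1. box [0,66]×[0,60]: [(0, 0) (66, 0) (66, 60) (0, 60)]
2. ⊥bis P3·P0 via (35.615,31.14): [(0, 33.475) (66, 29.1479) (66, 60) (0, 60)]  |A|=1893.4447
3. ⊥bis P3·P1 via (45.88,36.45): [(0, 33.475) (36.8906, 31.0564) (66, 48.522) (66, 60) (0, 60)]  |A|=1611.4608
4. ⊥bis P3·P2 via (48.795,52.87): [(0, 33.475) (36.8906, 31.0564) (50.5417, 39.247) (47.8808, 60) (0, 60)]  |A|=1334.732
5. ⊥bis P3·P4 via (36.22,53.77): [(0, 42.9938) (0, 33.475) (36.8906, 31.0564) (50.5417, 39.247) (48.2218, 57.3408)]  |A|=861.0345
6. canonical 5-gon: [(0, 42.9938) (0, 33.475) (36.8906, 31.0564) (50.5417, 39.247) (48.2218, 57.3408)]
7. shoelace: 861.0345

Area of P3's cell: 861.0345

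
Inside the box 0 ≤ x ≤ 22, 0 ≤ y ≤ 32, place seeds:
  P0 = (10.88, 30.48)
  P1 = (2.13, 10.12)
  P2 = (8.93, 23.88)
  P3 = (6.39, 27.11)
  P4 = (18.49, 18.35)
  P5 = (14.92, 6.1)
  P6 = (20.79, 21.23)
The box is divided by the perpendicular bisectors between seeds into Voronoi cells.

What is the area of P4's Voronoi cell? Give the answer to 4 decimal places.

Area of P4's cell: 90.7188

1. box [0,22]×[0,32]: [(0, 0) (22, 0) (22, 32) (0, 32)]
2. ⊥bis P4·P0 via (14.685,24.415): [(0, 15.2021) (0, 0) (22, 0) (22, 29.0042)]  |A|=486.2691
3. ⊥bis P4·P1 via (10.31,14.235): [(7.4669, 19.8866) (17.471, 0) (22, 0) (22, 29.0042)]  |A|=255.7933
4. ⊥bis P4·P2 via (13.71,21.115): [(16.1509, 25.3346) (10.0403, 14.7711) (17.471, 0) (22, 0) (22, 29.0042)]  |A|=226.5718
5. ⊥bis P4·P3 via (12.44,22.73): [(16.1509, 25.3346) (10.0403, 14.7711) (17.471, 0) (22, 0) (22, 29.0042)]  |A|=226.5718
6. ⊥bis P4·P5 via (16.705,12.225): [(16.1509, 25.3346) (10.0403, 14.7711) (10.3962, 14.0636) (22, 10.6819) (22, 29.0042)]  |A|=132.75
7. ⊥bis P4·P6 via (19.64,19.79): [(15.0595, 23.448) (10.0403, 14.7711) (10.3962, 14.0636) (22, 10.6819) (22, 17.9053)]  |A|=90.7188
8. canonical 5-gon: [(15.0595, 23.448) (10.0403, 14.7711) (10.3962, 14.0636) (22, 10.6819) (22, 17.9053)]
9. shoelace: 90.7188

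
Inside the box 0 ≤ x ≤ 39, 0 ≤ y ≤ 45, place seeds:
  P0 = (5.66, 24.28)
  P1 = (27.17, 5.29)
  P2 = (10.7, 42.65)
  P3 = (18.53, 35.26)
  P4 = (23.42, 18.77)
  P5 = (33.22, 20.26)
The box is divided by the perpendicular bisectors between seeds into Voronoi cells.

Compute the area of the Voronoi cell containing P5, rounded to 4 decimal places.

1. box [0,39]×[0,45]: [(0, 0) (39, 0) (39, 45) (0, 45)]
2. ⊥bis P5·P0 via (19.44,22.27): [(16.1916, 0) (39, 0) (39, 45) (22.7555, 45)]  |A|=878.6903
3. ⊥bis P5·P1 via (30.195,12.775): [(18.7308, 17.4081) (39, 9.2165) (39, 45) (22.7555, 45)]  |A|=586.7588
4. ⊥bis P5·P2 via (21.96,31.455): [(20.5768, 30.0638) (18.7308, 17.4081) (39, 9.2165) (39, 45) (35.4268, 45)]  |A|=492.128
5. ⊥bis P5·P3 via (25.875,27.76): [(19.3018, 21.3227) (18.7308, 17.4081) (39, 9.2165) (39, 40.6137)]  |A|=351.2447
6. ⊥bis P5·P4 via (28.32,19.515): [(26.912, 28.7756) (29.2891, 13.1411) (39, 9.2165) (39, 40.6137)]  |A|=261.0125
7. canonical 4-gon: [(26.912, 28.7756) (29.2891, 13.1411) (39, 9.2165) (39, 40.6137)]
8. shoelace: 261.0125

Area of P5's cell: 261.0125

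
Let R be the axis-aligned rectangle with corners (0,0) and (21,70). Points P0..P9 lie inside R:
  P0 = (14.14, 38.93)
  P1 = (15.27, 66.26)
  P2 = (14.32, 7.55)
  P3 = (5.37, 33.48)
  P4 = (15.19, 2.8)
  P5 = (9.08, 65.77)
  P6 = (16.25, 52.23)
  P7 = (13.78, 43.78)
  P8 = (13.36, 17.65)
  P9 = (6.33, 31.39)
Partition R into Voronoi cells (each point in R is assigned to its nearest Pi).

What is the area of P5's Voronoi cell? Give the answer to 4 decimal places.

1. box [0,21]×[0,70]: [(0, 0) (21, 0) (21, 70) (0, 70)]
2. ⊥bis P5·P0 via (11.61,52.35): [(0, 50.1612) (21, 54.1202) (21, 70) (0, 70)]  |A|=375.0445
3. ⊥bis P5·P1 via (12.175,66.015): [(0, 50.1612) (13.2325, 52.6559) (11.8595, 70) (0, 70)]  |A|=234.105
4. ⊥bis P5·P2 via (11.7,36.66): [(0, 50.1612) (13.2325, 52.6559) (11.8595, 70) (0, 70)]  |A|=234.105
5. ⊥bis P5·P3 via (7.225,49.625): [(0, 50.4551) (0.9686, 50.3438) (13.2325, 52.6559) (11.8595, 70) (0, 70)]  |A|=233.9627
6. ⊥bis P5·P4 via (12.135,34.285): [(0, 50.4551) (0.9686, 50.3438) (13.2325, 52.6559) (11.8595, 70) (0, 70)]  |A|=233.9627
7. ⊥bis P5·P6 via (12.665,59): [(0, 52.2933) (12.7277, 59.0332) (11.8595, 70) (0, 70)]  |A|=177.713
8. ⊥bis P5·P7 via (11.43,54.775): [(0, 52.332) (0.1225, 52.3582) (12.7277, 59.0332) (11.8595, 70) (0, 70)]  |A|=177.7106
9. ⊥bis P5·P8 via (11.22,41.71): [(0, 52.332) (0.1225, 52.3582) (12.7277, 59.0332) (11.8595, 70) (0, 70)]  |A|=177.7106
10. ⊥bis P5·P9 via (7.705,48.58): [(0, 52.332) (0.1225, 52.3582) (12.7277, 59.0332) (11.8595, 70) (0, 70)]  |A|=177.7106
11. canonical 5-gon: [(0, 52.332) (0.1225, 52.3582) (12.7277, 59.0332) (11.8595, 70) (0, 70)]
12. shoelace: 177.7106

Area of P5's cell: 177.7106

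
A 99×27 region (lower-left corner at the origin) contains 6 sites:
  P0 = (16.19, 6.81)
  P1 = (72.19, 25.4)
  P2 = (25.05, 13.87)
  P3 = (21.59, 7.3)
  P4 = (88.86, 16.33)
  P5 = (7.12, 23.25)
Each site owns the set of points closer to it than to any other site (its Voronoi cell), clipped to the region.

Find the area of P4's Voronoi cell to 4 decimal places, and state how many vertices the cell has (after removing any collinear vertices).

1. box [0,99]×[0,27]: [(0, 0) (99, 0) (99, 27) (0, 27)]
2. ⊥bis P4·P0 via (52.525,11.57): [(54.0407, 0) (99, 0) (99, 27) (50.5036, 27)]  |A|=1261.6516
3. ⊥bis P4·P1 via (80.525,20.865): [(69.1725, 0) (99, 0) (99, 27) (83.863, 27)]  |A|=607.0203
4. ⊥bis P4·P2 via (56.955,15.1): [(69.1725, 0) (99, 0) (99, 27) (83.863, 27)]  |A|=607.0203
5. ⊥bis P4·P3 via (55.225,11.815): [(69.1725, 0) (99, 0) (99, 27) (83.863, 27)]  |A|=607.0203
6. ⊥bis P4·P5 via (47.99,19.79): [(69.1725, 0) (99, 0) (99, 27) (83.863, 27)]  |A|=607.0203
7. canonical 4-gon: [(69.1725, 0) (99, 0) (99, 27) (83.863, 27)]
8. shoelace: 607.0203

Area of P4's cell: 607.0203 (4 vertices)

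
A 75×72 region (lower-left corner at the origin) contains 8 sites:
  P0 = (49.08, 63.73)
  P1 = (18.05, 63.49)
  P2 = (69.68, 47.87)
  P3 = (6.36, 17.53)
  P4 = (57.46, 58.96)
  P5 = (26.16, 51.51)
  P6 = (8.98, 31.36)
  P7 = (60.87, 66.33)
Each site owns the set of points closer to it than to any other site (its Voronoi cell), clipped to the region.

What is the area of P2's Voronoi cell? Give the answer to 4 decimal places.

1. box [0,75]×[0,72]: [(0, 0) (75, 0) (75, 72) (0, 72)]
2. ⊥bis P2·P0 via (59.38,55.8): [(16.4194, 0) (75, 0) (75, 72) (71.8524, 72)]  |A|=2222.2136
3. ⊥bis P2·P1 via (43.865,55.68): [(33.8816, 22.681) (27.0197, 0) (75, 0) (75, 72) (71.8524, 72)]  |A|=2102.001
4. ⊥bis P2·P3 via (38.02,32.7): [(39.3915, 29.8376) (53.6883, 0) (75, 0) (75, 72) (71.8524, 72)]  |A|=1666.2055
5. ⊥bis P2·P4 via (63.57,53.415): [(40.3526, 27.8319) (53.6883, 0) (75, 0) (75, 66.0096)]  |A|=1440.1039
6. ⊥bis P2·P5 via (47.92,49.69): [(46.6744, 34.7979) (45.2389, 17.6341) (53.6883, 0) (75, 0) (75, 66.0096)]  |A|=1390.8508
7. ⊥bis P2·P6 via (39.33,39.615): [(46.6744, 34.7979) (45.2553, 17.8304) (45.4003, 17.2973) (53.6883, 0) (75, 0) (75, 66.0096)]  |A|=1390.8322
8. ⊥bis P2·P7 via (65.275,57.1): [(68.1667, 58.48) (46.6744, 34.7979) (45.2553, 17.8304) (45.4003, 17.2973) (53.6883, 0) (75, 0) (75, 61.7412)]  |A|=1376.2485
9. canonical 7-gon: [(68.1667, 58.48) (46.6744, 34.7979) (45.2553, 17.8304) (45.4003, 17.2973) (53.6883, 0) (75, 0) (75, 61.7412)]
10. shoelace: 1376.2485

Area of P2's cell: 1376.2485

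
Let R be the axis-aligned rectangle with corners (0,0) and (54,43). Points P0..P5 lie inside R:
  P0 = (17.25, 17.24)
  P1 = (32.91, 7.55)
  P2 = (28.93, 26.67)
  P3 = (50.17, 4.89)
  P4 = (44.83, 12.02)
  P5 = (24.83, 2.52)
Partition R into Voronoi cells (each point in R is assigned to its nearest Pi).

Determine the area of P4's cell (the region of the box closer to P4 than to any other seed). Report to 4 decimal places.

1. box [0,54]×[0,43]: [(0, 0) (54, 0) (54, 43) (0, 43)]
2. ⊥bis P4·P0 via (31.04,14.63): [(28.271, 0) (54, 0) (54, 43) (36.4095, 43)]  |A|=931.3685
3. ⊥bis P4·P1 via (38.87,9.785): [(33.0569, 25.2865) (42.5394, 0) (54, 0) (54, 43) (36.4095, 43)]  |A|=750.9699
4. ⊥bis P4·P2 via (36.88,19.345): [(35.7464, 18.1147) (42.5394, 0) (54, 0) (54, 37.9258)]  |A|=449.9438
5. ⊥bis P4·P3 via (47.5,8.455): [(35.7464, 18.1147) (41.1517, 3.7005) (54, 13.3232) (54, 37.9258)]  |A|=343.149
6. ⊥bis P4·P5 via (34.83,7.27): [(35.7464, 18.1147) (41.1517, 3.7005) (54, 13.3232) (54, 37.9258)]  |A|=343.149
7. canonical 4-gon: [(35.7464, 18.1147) (41.1517, 3.7005) (54, 13.3232) (54, 37.9258)]
8. shoelace: 343.149

Area of P4's cell: 343.1490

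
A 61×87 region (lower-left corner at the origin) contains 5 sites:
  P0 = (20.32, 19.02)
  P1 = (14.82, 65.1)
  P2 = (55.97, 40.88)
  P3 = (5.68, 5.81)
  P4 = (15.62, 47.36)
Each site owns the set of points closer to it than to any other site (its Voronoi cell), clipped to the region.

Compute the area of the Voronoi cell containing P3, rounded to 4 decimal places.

Area of P3's cell: 324.5807

1. box [0,61]×[0,87]: [(0, 0) (61, 0) (61, 87) (0, 87)]
2. ⊥bis P3·P0 via (13,12.415): [(0, 26.8223) (0, 0) (24.2023, 0)]  |A|=324.5807
3. ⊥bis P3·P1 via (10.25,35.455): [(0, 26.8223) (0, 0) (24.2023, 0)]  |A|=324.5807
4. ⊥bis P3·P2 via (30.825,23.345): [(0, 26.8223) (0, 0) (24.2023, 0)]  |A|=324.5807
5. ⊥bis P3·P4 via (10.65,26.585): [(0, 26.8223) (0, 0) (24.2023, 0)]  |A|=324.5807
6. canonical 3-gon: [(0, 26.8223) (0, 0) (24.2023, 0)]
7. shoelace: 324.5807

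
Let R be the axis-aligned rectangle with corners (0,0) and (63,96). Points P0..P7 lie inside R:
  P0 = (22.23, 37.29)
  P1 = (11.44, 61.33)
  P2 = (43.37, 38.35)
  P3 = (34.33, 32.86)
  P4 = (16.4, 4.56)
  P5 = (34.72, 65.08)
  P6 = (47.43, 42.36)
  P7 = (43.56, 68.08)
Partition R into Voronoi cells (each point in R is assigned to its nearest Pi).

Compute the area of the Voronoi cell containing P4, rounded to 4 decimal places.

1. box [0,63]×[0,96]: [(0, 0) (63, 0) (63, 96) (0, 96)]
2. ⊥bis P4·P0 via (19.315,20.925): [(0, 24.3655) (0, 0) (63, 0) (63, 13.1437)]  |A|=1181.5372
3. ⊥bis P4·P1 via (13.92,32.945): [(0, 24.3655) (0, 0) (63, 0) (63, 13.1437)]  |A|=1181.5372
4. ⊥bis P4·P2 via (29.885,21.455): [(33.7763, 18.3491) (0, 24.3655) (0, 0) (56.7654, 0)]  |A|=932.2846
5. ⊥bis P4·P3 via (25.365,18.71): [(22.8678, 20.2922) (0, 24.3655) (0, 0) (54.8961, 0)]  |A|=835.5726
6. ⊥bis P4·P5 via (25.56,34.82): [(22.8678, 20.2922) (0, 24.3655) (0, 0) (54.8961, 0)]  |A|=835.5726
7. ⊥bis P4·P6 via (31.915,23.46): [(22.8678, 20.2922) (0, 24.3655) (0, 0) (54.8961, 0)]  |A|=835.5726
8. ⊥bis P4·P7 via (29.98,36.32): [(22.8678, 20.2922) (0, 24.3655) (0, 0) (54.8961, 0)]  |A|=835.5726
9. canonical 4-gon: [(22.8678, 20.2922) (0, 24.3655) (0, 0) (54.8961, 0)]
10. shoelace: 835.5726

Area of P4's cell: 835.5726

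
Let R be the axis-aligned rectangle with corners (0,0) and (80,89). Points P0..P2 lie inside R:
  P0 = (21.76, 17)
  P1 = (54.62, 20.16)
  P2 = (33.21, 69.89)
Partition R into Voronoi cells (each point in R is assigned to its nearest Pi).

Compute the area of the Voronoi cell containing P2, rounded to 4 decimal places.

1. box [0,80]×[0,89]: [(0, 0) (80, 0) (80, 89) (0, 89)]
2. ⊥bis P2·P0 via (27.485,43.445): [(0, 49.3951) (80, 32.0762) (80, 89) (0, 89)]  |A|=3861.1468
3. ⊥bis P2·P1 via (43.915,45.025): [(0, 49.3951) (35.9756, 41.6069) (80, 60.5605) (80, 89) (0, 89)]  |A|=3234.1447
4. canonical 5-gon: [(0, 49.3951) (35.9756, 41.6069) (80, 60.5605) (80, 89) (0, 89)]
5. shoelace: 3234.1447

Area of P2's cell: 3234.1447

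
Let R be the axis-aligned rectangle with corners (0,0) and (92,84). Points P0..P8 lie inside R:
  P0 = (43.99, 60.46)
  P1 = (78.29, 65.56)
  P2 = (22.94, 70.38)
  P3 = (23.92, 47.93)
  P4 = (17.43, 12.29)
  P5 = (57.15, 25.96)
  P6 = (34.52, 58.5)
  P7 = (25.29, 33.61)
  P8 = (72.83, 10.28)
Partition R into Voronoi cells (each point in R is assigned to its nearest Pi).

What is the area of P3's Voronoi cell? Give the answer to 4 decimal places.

1. box [0,92]×[0,84]: [(0, 0) (92, 0) (92, 84) (0, 84)]
2. ⊥bis P3·P0 via (33.955,54.195): [(0, 0) (67.7897, 0) (15.3473, 84) (0, 84)]  |A|=3491.7557
3. ⊥bis P3·P1 via (51.105,56.745): [(0, 0) (67.7897, 0) (15.3473, 84) (0, 84)]  |A|=3491.7557
4. ⊥bis P3·P2 via (23.43,59.155): [(0, 58.1322) (0, 0) (67.7897, 0) (30.6613, 59.4707)]  |A|=2906.9561
5. ⊥bis P3·P4 via (20.675,30.11): [(0, 58.1322) (0, 33.8749) (52.6238, 24.2922) (30.6613, 59.4707)]  |A|=1192.2637
6. ⊥bis P3·P5 via (40.535,36.945): [(0, 58.1322) (0, 33.8749) (34.3675, 27.6166) (42.6897, 40.2041) (30.6613, 59.4707)]  |A|=1063.5303
7. ⊥bis P3·P6 via (29.22,53.215): [(23.3024, 59.1494) (0, 58.1322) (0, 33.8749) (34.3675, 27.6166) (42.4921, 39.9052)]  |A|=985.9382
8. ⊥bis P3·P7 via (24.605,40.77): [(40.1471, 42.2569) (23.3024, 59.1494) (0, 58.1322) (0, 38.416)]  |A|=601.1587
9. ⊥bis P3·P8 via (48.375,29.105): [(40.1471, 42.2569) (23.3024, 59.1494) (0, 58.1322) (0, 38.416)]  |A|=601.1587
10. canonical 4-gon: [(40.1471, 42.2569) (23.3024, 59.1494) (0, 58.1322) (0, 38.416)]
11. shoelace: 601.1587

Area of P3's cell: 601.1587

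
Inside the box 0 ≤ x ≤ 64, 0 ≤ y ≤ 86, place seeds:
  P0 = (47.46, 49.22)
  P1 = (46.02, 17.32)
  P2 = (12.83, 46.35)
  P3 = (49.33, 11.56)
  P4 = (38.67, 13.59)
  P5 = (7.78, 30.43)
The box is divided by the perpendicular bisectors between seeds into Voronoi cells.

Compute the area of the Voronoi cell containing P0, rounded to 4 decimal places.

Area of P0's cell: 1838.0200

1. box [0,64]×[0,86]: [(0, 0) (64, 0) (64, 86) (0, 86)]
2. ⊥bis P0·P1 via (46.74,33.27): [(0, 35.3799) (64, 32.4909) (64, 86) (0, 86)]  |A|=3332.1357
3. ⊥bis P0·P2 via (30.145,47.785): [(31.2901, 33.9674) (64, 32.4909) (64, 86) (26.9779, 86)]  |A|=1838.3159
4. ⊥bis P0·P3 via (48.395,30.39): [(31.2901, 33.9674) (64, 32.4909) (64, 86) (26.9779, 86)]  |A|=1838.3159
5. ⊥bis P0·P4 via (43.065,31.405): [(31.2612, 34.317) (32.9892, 33.8907) (64, 32.4909) (64, 86) (26.9779, 86)]  |A|=1838.02
6. ⊥bis P0·P5 via (27.62,39.825): [(31.2612, 34.317) (32.9892, 33.8907) (64, 32.4909) (64, 86) (26.9779, 86)]  |A|=1838.02
7. canonical 5-gon: [(31.2612, 34.317) (32.9892, 33.8907) (64, 32.4909) (64, 86) (26.9779, 86)]
8. shoelace: 1838.02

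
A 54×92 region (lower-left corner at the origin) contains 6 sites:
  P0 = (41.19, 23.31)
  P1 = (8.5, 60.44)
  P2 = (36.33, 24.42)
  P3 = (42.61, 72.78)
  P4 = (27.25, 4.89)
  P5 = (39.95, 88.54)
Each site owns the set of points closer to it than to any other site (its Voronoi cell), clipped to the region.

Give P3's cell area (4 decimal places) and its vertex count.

Area of P3's cell: 873.3869 (5 vertices)

1. box [0,54]×[0,92]: [(0, 0) (54, 0) (54, 92) (0, 92)]
2. ⊥bis P3·P0 via (41.9,48.045): [(0, 49.2477) (54, 47.6977) (54, 92) (0, 92)]  |A|=2350.4745
3. ⊥bis P3·P1 via (25.555,66.61): [(32.1702, 48.3243) (54, 47.6977) (54, 92) (16.3696, 92)]  |A|=1305.321
4. ⊥bis P3·P2 via (39.47,48.6): [(31.7057, 49.6083) (44.2671, 47.9771) (54, 47.6977) (54, 92) (16.3696, 92)]  |A|=1297.6356
5. ⊥bis P3·P4 via (34.93,38.835): [(31.7057, 49.6083) (44.2671, 47.9771) (54, 47.6977) (54, 92) (16.3696, 92)]  |A|=1297.6356
6. ⊥bis P3·P5 via (41.28,80.66): [(21.6695, 77.3501) (31.7057, 49.6083) (44.2671, 47.9771) (54, 47.6977) (54, 82.8069)]  |A|=873.3869
7. canonical 5-gon: [(21.6695, 77.3501) (31.7057, 49.6083) (44.2671, 47.9771) (54, 47.6977) (54, 82.8069)]
8. shoelace: 873.3869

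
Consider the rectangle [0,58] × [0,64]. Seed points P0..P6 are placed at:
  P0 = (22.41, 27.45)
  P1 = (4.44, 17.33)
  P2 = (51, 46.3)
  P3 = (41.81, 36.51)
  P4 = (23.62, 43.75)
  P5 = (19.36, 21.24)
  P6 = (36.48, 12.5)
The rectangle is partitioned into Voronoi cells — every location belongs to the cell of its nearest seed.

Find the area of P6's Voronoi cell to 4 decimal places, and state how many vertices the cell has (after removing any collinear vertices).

Area of P6's cell: 752.1657 (5 vertices)

1. box [0,58]×[0,64]: [(0, 0) (58, 0) (58, 64) (0, 64)]
2. ⊥bis P6·P0 via (29.445,19.975): [(8.2207, 0) (58, 0) (58, 46.8492)]  |A|=1166.06
3. ⊥bis P6·P1 via (20.46,14.915): [(19.8634, 10.9574) (18.2116, 0) (58, 0) (58, 46.8492)]  |A|=1111.3229
4. ⊥bis P6·P2 via (43.74,29.4): [(40.801, 30.6626) (19.8634, 10.9574) (18.2116, 0) (58, 0) (58, 23.2741)]  |A|=908.5891
5. ⊥bis P6·P3 via (39.145,24.505): [(35.191, 25.3828) (19.8634, 10.9574) (18.2116, 0) (58, 0) (58, 20.3194)]  |A|=808.7635
6. ⊥bis P6·P4 via (30.05,28.125): [(35.191, 25.3828) (19.8634, 10.9574) (18.2116, 0) (58, 0) (58, 20.3194)]  |A|=808.7635
7. ⊥bis P6·P5 via (27.92,16.87): [(35.191, 25.3828) (29.5608, 20.084) (19.3076, 0) (58, 0) (58, 20.3194)]  |A|=752.1657
8. canonical 5-gon: [(35.191, 25.3828) (29.5608, 20.084) (19.3076, 0) (58, 0) (58, 20.3194)]
9. shoelace: 752.1657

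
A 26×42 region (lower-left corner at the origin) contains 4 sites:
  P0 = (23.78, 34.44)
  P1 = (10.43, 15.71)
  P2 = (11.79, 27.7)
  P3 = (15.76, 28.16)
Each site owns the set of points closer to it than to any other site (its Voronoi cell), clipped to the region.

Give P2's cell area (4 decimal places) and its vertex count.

1. box [0,26]×[0,42]: [(0, 0) (26, 0) (26, 42) (0, 42)]
2. ⊥bis P2·P0 via (17.785,31.07): [(0, 0) (26, 0) (26, 16.4561) (11.6409, 42) (0, 42)]  |A|=908.6056
3. ⊥bis P2·P1 via (11.11,21.705): [(0, 22.9652) (23.8625, 20.2585) (11.6409, 42) (0, 42)]  |A|=353.6542
4. ⊥bis P2·P3 via (13.775,27.93): [(0, 22.9652) (14.5414, 21.3158) (12.2755, 40.8709) (11.6409, 42) (0, 42)]  |A|=263.7139
5. canonical 5-gon: [(0, 22.9652) (14.5414, 21.3158) (12.2755, 40.8709) (11.6409, 42) (0, 42)]
6. shoelace: 263.7139

Area of P2's cell: 263.7139 (5 vertices)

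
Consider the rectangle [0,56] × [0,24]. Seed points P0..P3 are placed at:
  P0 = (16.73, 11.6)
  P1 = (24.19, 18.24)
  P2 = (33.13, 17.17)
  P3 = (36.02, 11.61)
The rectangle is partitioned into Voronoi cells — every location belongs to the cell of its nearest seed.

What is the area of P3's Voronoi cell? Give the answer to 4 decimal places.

1. box [0,56]×[0,24]: [(0, 0) (56, 0) (56, 24) (0, 24)]
2. ⊥bis P3·P0 via (26.375,11.605): [(26.381, 0) (56, 0) (56, 24) (26.3686, 24)]  |A|=711.0049
3. ⊥bis P3·P1 via (30.105,14.925): [(26.3767, 8.2726) (26.381, 0) (56, 0) (56, 24) (35.191, 24)]  |A|=641.6281
4. ⊥bis P3·P2 via (34.575,14.39): [(27.8445, 10.8916) (26.3767, 8.2726) (26.381, 0) (56, 0) (56, 24) (53.0634, 24)]  |A|=524.4885
5. canonical 6-gon: [(27.8445, 10.8916) (26.3767, 8.2726) (26.381, 0) (56, 0) (56, 24) (53.0634, 24)]
6. shoelace: 524.4885

Area of P3's cell: 524.4885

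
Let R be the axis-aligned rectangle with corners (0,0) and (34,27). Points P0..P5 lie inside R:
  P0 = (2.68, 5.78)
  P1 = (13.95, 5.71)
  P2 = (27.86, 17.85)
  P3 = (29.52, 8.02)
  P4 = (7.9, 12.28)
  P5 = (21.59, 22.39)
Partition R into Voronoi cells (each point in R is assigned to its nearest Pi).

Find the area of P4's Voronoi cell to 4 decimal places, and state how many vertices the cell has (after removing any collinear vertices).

1. box [0,34]×[0,27]: [(0, 0) (34, 0) (34, 27) (0, 27)]
2. ⊥bis P4·P0 via (5.29,9.03): [(0, 13.2783) (16.5343, 0) (34, 0) (34, 27) (0, 27)]  |A|=808.2268
3. ⊥bis P4·P1 via (10.925,8.995): [(0, 13.2783) (8.3203, 6.5964) (30.4775, 27) (0, 27)]  |A|=368.0094
4. ⊥bis P4·P2 via (17.88,15.065): [(0, 13.2783) (8.3203, 6.5964) (17.8057, 15.3311) (14.5494, 27) (0, 27)]  |A|=275.078
5. ⊥bis P4·P3 via (18.71,10.15): [(0, 13.2783) (8.3203, 6.5964) (17.8057, 15.3311) (14.5494, 27) (0, 27)]  |A|=275.078
6. ⊥bis P4·P5 via (14.745,17.335): [(0, 13.2783) (8.3203, 6.5964) (16.8648, 14.4646) (7.6074, 27) (0, 27)]  |A|=224.6669
7. canonical 5-gon: [(0, 13.2783) (8.3203, 6.5964) (16.8648, 14.4646) (7.6074, 27) (0, 27)]
8. shoelace: 224.6669

Area of P4's cell: 224.6669 (5 vertices)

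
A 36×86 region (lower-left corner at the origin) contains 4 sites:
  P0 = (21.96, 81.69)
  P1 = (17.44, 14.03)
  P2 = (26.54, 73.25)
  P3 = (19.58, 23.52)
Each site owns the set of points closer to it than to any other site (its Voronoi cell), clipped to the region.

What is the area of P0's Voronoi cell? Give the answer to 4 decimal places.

1. box [0,36]×[0,86]: [(0, 0) (36, 0) (36, 86) (0, 86)]
2. ⊥bis P0·P1 via (19.7,47.86): [(0, 49.1761) (36, 46.7711) (36, 86) (0, 86)]  |A|=1368.9516
3. ⊥bis P0·P2 via (24.25,77.47): [(0, 64.3106) (36, 83.8462) (36, 86) (0, 86)]  |A|=429.1772
4. ⊥bis P0·P3 via (20.77,52.605): [(0, 64.3106) (36, 83.8462) (36, 86) (0, 86)]  |A|=429.1772
5. canonical 4-gon: [(0, 64.3106) (36, 83.8462) (36, 86) (0, 86)]
6. shoelace: 429.1772

Area of P0's cell: 429.1772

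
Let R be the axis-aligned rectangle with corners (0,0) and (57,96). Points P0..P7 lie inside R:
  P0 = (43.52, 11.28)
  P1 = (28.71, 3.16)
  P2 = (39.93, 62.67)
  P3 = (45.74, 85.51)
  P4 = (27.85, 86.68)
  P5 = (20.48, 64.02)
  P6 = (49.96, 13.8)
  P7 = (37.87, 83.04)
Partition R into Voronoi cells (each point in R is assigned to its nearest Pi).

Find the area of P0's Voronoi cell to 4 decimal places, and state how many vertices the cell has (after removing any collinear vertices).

Area of P0's cell: 510.6492 (5 vertices)

1. box [0,57]×[0,96]: [(0, 0) (57, 0) (57, 96) (0, 96)]
2. ⊥bis P0·P1 via (36.115,7.22): [(0, 73.0898) (40.0736, 0) (57, 0) (57, 96) (0, 96)]  |A|=4007.5145
3. ⊥bis P0·P2 via (41.725,36.975): [(20.6097, 35.4999) (40.0736, 0) (57, 0) (57, 38.0421)]  |A|=992.6243
4. ⊥bis P0·P3 via (44.63,48.395): [(20.6097, 35.4999) (40.0736, 0) (57, 0) (57, 38.0421)]  |A|=992.6243
5. ⊥bis P0·P4 via (35.685,48.98): [(20.6097, 35.4999) (40.0736, 0) (57, 0) (57, 38.0421)]  |A|=992.6243
6. ⊥bis P0·P5 via (32,37.65): [(28.3096, 36.0378) (21.8597, 33.2201) (40.0736, 0) (57, 0) (57, 38.0421)]  |A|=983.511
7. ⊥bis P0·P6 via (46.74,12.54): [(37.2995, 36.6658) (28.3096, 36.0378) (21.8597, 33.2201) (40.0736, 0) (51.647, 0)]  |A|=510.6492
8. ⊥bis P0·P7 via (40.695,47.16): [(37.2995, 36.6658) (28.3096, 36.0378) (21.8597, 33.2201) (40.0736, 0) (51.647, 0)]  |A|=510.6492
9. canonical 5-gon: [(37.2995, 36.6658) (28.3096, 36.0378) (21.8597, 33.2201) (40.0736, 0) (51.647, 0)]
10. shoelace: 510.6492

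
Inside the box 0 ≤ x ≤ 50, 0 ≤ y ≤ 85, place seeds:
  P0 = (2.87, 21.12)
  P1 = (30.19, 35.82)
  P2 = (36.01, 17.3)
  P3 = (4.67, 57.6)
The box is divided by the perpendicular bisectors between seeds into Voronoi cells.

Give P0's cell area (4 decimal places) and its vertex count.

1. box [0,50]×[0,85]: [(0, 0) (50, 0) (50, 85) (0, 85)]
2. ⊥bis P0·P1 via (16.53,28.47): [(0, 59.1911) (0, 0) (31.8488, 0)]  |A|=942.5815
3. ⊥bis P0·P2 via (19.44,19.21): [(19.8057, 22.3822) (0, 59.1911) (0, 0) (17.2257, 0)]  |A|=778.9331
4. ⊥bis P0·P3 via (3.77,39.36): [(19.8057, 22.3822) (10.8586, 39.0102) (0, 39.546) (0, 0) (17.2257, 0)]  |A|=672.2739
5. canonical 5-gon: [(19.8057, 22.3822) (10.8586, 39.0102) (0, 39.546) (0, 0) (17.2257, 0)]
6. shoelace: 672.2739

Area of P0's cell: 672.2739 (5 vertices)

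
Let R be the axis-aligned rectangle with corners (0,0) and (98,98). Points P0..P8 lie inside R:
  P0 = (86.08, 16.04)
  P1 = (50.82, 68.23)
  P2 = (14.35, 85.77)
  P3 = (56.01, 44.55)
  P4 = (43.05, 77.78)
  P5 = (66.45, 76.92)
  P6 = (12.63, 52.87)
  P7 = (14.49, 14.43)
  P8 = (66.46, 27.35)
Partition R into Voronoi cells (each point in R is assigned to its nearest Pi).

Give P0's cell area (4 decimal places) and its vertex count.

Area of P0's cell: 1004.3247 (4 vertices)

1. box [0,98]×[0,98]: [(0, 0) (98, 0) (98, 98) (0, 98)]
2. ⊥bis P0·P1 via (68.45,42.135): [(6.084, 0) (98, 0) (98, 62.0992)]  |A|=2853.9567
3. ⊥bis P0·P2 via (50.215,50.905): [(6.084, 0) (98, 0) (98, 62.0992)]  |A|=2853.9567
4. ⊥bis P0·P3 via (71.045,30.295): [(42.3217, 0) (98, 0) (98, 58.7249)]  |A|=1634.8525
5. ⊥bis P0·P4 via (64.565,46.91): [(42.3217, 0) (98, 0) (98, 58.7249)]  |A|=1634.8525
6. ⊥bis P0·P5 via (76.265,46.48): [(90.8487, 51.1823) (42.3217, 0) (98, 0) (98, 53.4882)]  |A|=1616.1278
7. ⊥bis P0·P6 via (49.355,34.455): [(90.8487, 51.1823) (42.3217, 0) (98, 0) (98, 53.4882)]  |A|=1616.1278
8. ⊥bis P0·P7 via (50.285,15.235): [(90.8487, 51.1823) (50.4352, 8.5575) (50.6276, 0) (98, 0) (98, 53.4882)]  |A|=1580.589
9. ⊥bis P0·P8 via (76.27,21.695): [(93.8204, 52.1405) (63.7639, 0) (98, 0) (98, 53.4882)]  |A|=1004.3247
10. canonical 4-gon: [(93.8204, 52.1405) (63.7639, 0) (98, 0) (98, 53.4882)]
11. shoelace: 1004.3247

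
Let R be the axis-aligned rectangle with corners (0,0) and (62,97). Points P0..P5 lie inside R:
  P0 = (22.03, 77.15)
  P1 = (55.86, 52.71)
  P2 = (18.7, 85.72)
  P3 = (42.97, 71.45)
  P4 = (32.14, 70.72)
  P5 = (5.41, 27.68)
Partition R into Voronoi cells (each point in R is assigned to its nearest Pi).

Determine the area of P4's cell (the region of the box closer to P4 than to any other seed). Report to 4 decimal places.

Area of P4's cell: 571.7711

1. box [0,62]×[0,97]: [(0, 0) (62, 0) (62, 97) (0, 97)]
2. ⊥bis P4·P0 via (27.085,73.935): [(0, 31.3488) (0, 0) (62, 0) (62, 97) (41.7544, 97)]  |A|=4643.3855
3. ⊥bis P4·P1 via (44,61.715): [(0, 31.3488) (0, 3.765) (62, 85.4218) (62, 97) (41.7544, 97)]  |A|=1878.5946
4. ⊥bis P4·P2 via (25.42,78.22): [(35.6266, 87.3651) (0, 31.3488) (0, 3.765) (62, 85.4218) (62, 97) (46.3798, 97)]  |A|=1856.3121
5. ⊥bis P4·P3 via (37.555,71.085): [(36.4103, 88.0673) (35.6266, 87.3651) (0, 31.3488) (0, 3.765) (38.6606, 54.6828)]  |A|=1214.2323
6. ⊥bis P4·P5 via (18.775,49.2): [(36.4103, 88.0673) (35.6266, 87.3651) (13.4549, 52.5041) (29.4594, 42.5644) (38.6606, 54.6828)]  |A|=571.7711
7. canonical 5-gon: [(36.4103, 88.0673) (35.6266, 87.3651) (13.4549, 52.5041) (29.4594, 42.5644) (38.6606, 54.6828)]
8. shoelace: 571.7711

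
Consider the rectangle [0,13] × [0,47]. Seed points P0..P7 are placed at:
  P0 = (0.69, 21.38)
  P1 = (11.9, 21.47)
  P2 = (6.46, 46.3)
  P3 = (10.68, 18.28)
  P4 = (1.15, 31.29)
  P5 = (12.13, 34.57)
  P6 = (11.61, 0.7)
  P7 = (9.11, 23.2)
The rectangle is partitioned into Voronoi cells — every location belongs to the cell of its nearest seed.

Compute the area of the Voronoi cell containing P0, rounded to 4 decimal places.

Area of P0's cell: 75.2435

1. box [0,13]×[0,47]: [(0, 0) (13, 0) (13, 47) (0, 47)]
2. ⊥bis P0·P1 via (6.295,21.425): [(0, 0) (6.467, 0) (6.0897, 47) (0, 47)]  |A|=295.082
3. ⊥bis P0·P2 via (3.575,33.84): [(0, 34.6678) (0, 0) (6.467, 0) (6.2002, 33.2322)]  |A|=214.93
4. ⊥bis P0·P3 via (5.685,19.83): [(0, 34.6678) (0, 1.5096) (6.2921, 21.7864) (6.2002, 33.2322)]  |A|=139.7341
5. ⊥bis P0·P4 via (0.92,26.335): [(0, 26.3777) (0, 1.5096) (6.2921, 21.7864) (6.2576, 26.0872)]  |A|=91.6875
6. ⊥bis P0·P5 via (6.41,27.975): [(0, 26.3777) (0, 1.5096) (6.2921, 21.7864) (6.2576, 26.0872)]  |A|=91.6875
7. ⊥bis P0·P6 via (6.15,11.04): [(0, 26.3777) (0, 7.7925) (2.3317, 9.0238) (6.2921, 21.7864) (6.2576, 26.0872)]  |A|=84.3626
8. ⊥bis P0·P7 via (4.9,22.29): [(4.0571, 26.1894) (0, 26.3777) (0, 7.7925) (2.3317, 9.0238) (5.5357, 19.3489)]  |A|=75.2435
9. canonical 5-gon: [(4.0571, 26.1894) (0, 26.3777) (0, 7.7925) (2.3317, 9.0238) (5.5357, 19.3489)]
10. shoelace: 75.2435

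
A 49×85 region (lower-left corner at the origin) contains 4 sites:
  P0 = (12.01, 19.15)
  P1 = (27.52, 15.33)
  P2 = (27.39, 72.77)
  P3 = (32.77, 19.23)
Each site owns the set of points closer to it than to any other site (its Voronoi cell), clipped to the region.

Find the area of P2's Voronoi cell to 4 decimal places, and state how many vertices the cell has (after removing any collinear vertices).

1. box [0,49]×[0,85]: [(0, 0) (49, 0) (49, 85) (0, 85)]
2. ⊥bis P2·P0 via (19.7,45.96): [(0, 51.6106) (49, 37.5558) (49, 85) (0, 85)]  |A|=1980.4232
3. ⊥bis P2·P1 via (27.455,44.05): [(0, 51.6106) (26.3675, 44.0475) (49, 44.0988) (49, 85) (0, 85)]  |A|=1906.3812
4. ⊥bis P2·P3 via (30.08,46): [(0, 51.6106) (22.2897, 45.2172) (49, 47.9012) (49, 85) (0, 85)]  |A|=1842.2588
5. canonical 5-gon: [(0, 51.6106) (22.2897, 45.2172) (49, 47.9012) (49, 85) (0, 85)]
6. shoelace: 1842.2588

Area of P2's cell: 1842.2588 (5 vertices)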